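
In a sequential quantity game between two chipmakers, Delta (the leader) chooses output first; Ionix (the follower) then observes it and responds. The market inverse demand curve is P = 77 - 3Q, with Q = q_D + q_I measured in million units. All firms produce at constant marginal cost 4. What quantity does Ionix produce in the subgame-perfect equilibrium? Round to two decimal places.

6.08

Solve by backward induction. Given q_D, the follower Ionix maximises π_I = (77 - 3q_D - 3q_I)q_I - 4q_I.
Setting the follower's marginal profit to zero, 73 - 3q_D - 6q_I = 0, i.e. q_I = (73 - 3q_D)/6.
The leader anticipates this reaction. Substituting into P = 77 - 3Q gives P = 81/2 - (3/2)q_D, so π_D = (81/2 - (3/2)q_D)q_D - 4q_D.
Maximising: ∂π_D/∂q_D = 73/2 - 3q_D = 0, giving q_D = 73/6.
Then q_I = (73 - 3·(73/6))/6 = 73/12.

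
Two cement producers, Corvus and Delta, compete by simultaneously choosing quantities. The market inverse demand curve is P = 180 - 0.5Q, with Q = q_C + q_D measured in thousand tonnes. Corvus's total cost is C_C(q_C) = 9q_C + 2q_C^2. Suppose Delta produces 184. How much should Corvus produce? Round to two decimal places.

With the rival's output fixed at 184, Corvus's profit is π_C = (180 - (1/2)·184 - (1/2)q_C)q_C - (9q_C + 2q_C²) = (88 - (1/2)q_C)q_C - (9q_C + 2q_C²).
∂π_C/∂q_C = 79 - 5q_C = 0, so q_C = 79/5.

15.80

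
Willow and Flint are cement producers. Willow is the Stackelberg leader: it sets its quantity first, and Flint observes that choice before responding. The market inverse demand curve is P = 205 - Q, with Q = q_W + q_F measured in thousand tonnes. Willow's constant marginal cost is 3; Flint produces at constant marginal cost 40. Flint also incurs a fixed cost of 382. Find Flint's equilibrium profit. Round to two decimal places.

135.56

Solve by backward induction. Given q_W, the follower Flint maximises π_F = (205 - q_W - q_F)q_F - 40q_F.
Setting the follower's marginal profit to zero, 165 - q_W - 2q_F = 0, i.e. q_F = (165 - q_W)/2.
Willow substitutes q_F(q_W) into its own profit: π_W = q_W(205 - q_W - (165 - q_W)/2) - 3q_W = (245/2 - (1/2)q_W)q_W - 3q_W.
The leader's first-order condition 239/2 - q_W = 0 yields q_W = 239/2.
Then q_F = (165 - 239/2)/2 = 91/4.
Price P = 205 - 569/4 = 251/4.
Flint's profit: (251/4 - 40)·(91/4) - 382 = 135.5625.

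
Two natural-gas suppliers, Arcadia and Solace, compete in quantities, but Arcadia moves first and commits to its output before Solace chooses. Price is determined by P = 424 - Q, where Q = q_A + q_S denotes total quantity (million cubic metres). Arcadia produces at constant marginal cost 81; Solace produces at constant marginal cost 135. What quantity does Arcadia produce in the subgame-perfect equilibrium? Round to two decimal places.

198.50

The follower Solace best-responds to any q_A: π_S = (424 - Q)q_S - 135q_S.
Setting the follower's marginal profit to zero, 289 - q_A - 2q_S = 0, i.e. q_S = (289 - q_A)/2.
The leader anticipates this reaction. Substituting into P = 424 - Q gives P = 559/2 - (1/2)q_A, so π_A = (559/2 - (1/2)q_A)q_A - 81q_A.
Leader FOC: 397/2 - q_A = 0, so q_A = 397/2.
Then q_S = (289 - 397/2)/2 = 181/4.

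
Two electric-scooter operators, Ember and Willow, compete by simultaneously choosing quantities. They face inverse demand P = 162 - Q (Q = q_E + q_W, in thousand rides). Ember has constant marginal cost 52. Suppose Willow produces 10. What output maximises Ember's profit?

With the rival's output fixed at 10, Ember's profit is π_E = (162 - 10 - q_E)q_E - (52q_E) = (152 - q_E)q_E - (52q_E).
∂π_E/∂q_E = 100 - 2q_E = 0, so q_E = 50.

50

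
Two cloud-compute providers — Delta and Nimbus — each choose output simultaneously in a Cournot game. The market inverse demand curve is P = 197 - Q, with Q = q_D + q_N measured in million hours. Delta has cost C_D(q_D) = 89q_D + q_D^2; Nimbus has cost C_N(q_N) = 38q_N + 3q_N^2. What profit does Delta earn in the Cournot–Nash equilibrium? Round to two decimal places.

Delta's profit: π_D = (197 - Q)q_D - (89q_D + q_D²). Setting ∂π_D/∂q_D = 0: 108 - 4q_D - (q_N) = 0.
Nimbus's profit: π_N = (197 - Q)q_N - (38q_N + 3q_N²). Setting ∂π_N/∂q_N = 0: 159 - 8q_N - (q_D) = 0.
Rearranging gives the reaction functions q_D = (108 - q_N)/4 and q_N = (159 - q_D)/8.
Solving the pair: q_D = 705/31, q_N = 528/31.
Price P = 197 - 1233/31 = 157.2258.
Delta's profit: 157.2258·(705/31) - 89·(705/31) - (705/31)² = 1034.3913.

1034.39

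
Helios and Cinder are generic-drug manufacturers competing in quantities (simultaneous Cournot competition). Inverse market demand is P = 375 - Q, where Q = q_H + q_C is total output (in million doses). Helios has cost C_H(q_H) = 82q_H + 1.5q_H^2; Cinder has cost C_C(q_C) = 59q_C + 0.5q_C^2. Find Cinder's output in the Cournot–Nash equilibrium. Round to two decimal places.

91.93

Helios's profit: π_H = (375 - Q)q_H - (82q_H + (3/2)q_H²). Setting ∂π_H/∂q_H = 0: 293 - 5q_H - (q_C) = 0.
Cinder's profit: π_C = (375 - Q)q_C - (59q_C + (1/2)q_C²). Setting ∂π_C/∂q_C = 0: 316 - 3q_C - (q_H) = 0.
Rearranging gives the reaction functions q_H = (293 - q_C)/5 and q_C = (316 - q_H)/3.
Substituting one into the other gives q_H = 563/14 and q_C = 1287/14.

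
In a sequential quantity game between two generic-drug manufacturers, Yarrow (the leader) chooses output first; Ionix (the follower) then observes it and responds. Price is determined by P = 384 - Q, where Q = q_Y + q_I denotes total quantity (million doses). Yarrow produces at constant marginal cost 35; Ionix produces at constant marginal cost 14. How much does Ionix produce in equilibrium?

103

The follower Ionix best-responds to any q_Y: π_I = (384 - Q)q_I - 14q_I.
∂π_I/∂q_I = 370 - q_Y - 2q_I = 0 gives the reaction function q_I = (370 - q_Y)/2.
The leader anticipates this reaction. Substituting into P = 384 - Q gives P = 199 - (1/2)q_Y, so π_Y = (199 - (1/2)q_Y)q_Y - 35q_Y.
Leader FOC: 164 - q_Y = 0, so q_Y = 164.
Then q_I = (370 - 164)/2 = 103.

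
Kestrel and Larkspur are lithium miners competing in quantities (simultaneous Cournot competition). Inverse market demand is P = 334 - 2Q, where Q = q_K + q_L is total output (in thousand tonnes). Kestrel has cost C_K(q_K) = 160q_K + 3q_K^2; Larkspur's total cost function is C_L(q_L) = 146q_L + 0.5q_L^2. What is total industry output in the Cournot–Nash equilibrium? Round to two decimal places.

Kestrel's profit: π_K = (334 - 2Q)q_K - (160q_K + 3q_K²). Setting ∂π_K/∂q_K = 0: 174 - 10q_K - 2(q_L) = 0.
Larkspur's first-order condition: 188 - 5q_L - 2(q_K) = 0.
Rearranging gives the reaction functions q_K = (174 - 2q_L)/10 and q_L = (188 - 2q_K)/5.
Solving the pair: q_K = 247/23, q_L = 766/23.
Total output Q = 247/23 + 766/23 = 1013/23.

44.04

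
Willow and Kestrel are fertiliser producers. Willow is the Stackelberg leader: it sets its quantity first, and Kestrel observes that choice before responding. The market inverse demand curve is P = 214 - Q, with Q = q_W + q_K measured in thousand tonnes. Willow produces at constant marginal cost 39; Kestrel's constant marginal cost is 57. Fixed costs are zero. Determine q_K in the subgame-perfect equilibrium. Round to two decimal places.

Solve by backward induction. Given q_W, the follower Kestrel maximises π_K = (214 - q_W - q_K)q_K - 57q_K.
Setting the follower's marginal profit to zero, 157 - q_W - 2q_K = 0, i.e. q_K = (157 - q_W)/2.
The leader anticipates this reaction. Substituting into P = 214 - Q gives P = 271/2 - (1/2)q_W, so π_W = (271/2 - (1/2)q_W)q_W - 39q_W.
The leader's first-order condition 193/2 - q_W = 0 yields q_W = 193/2.
Then q_K = (157 - 193/2)/2 = 121/4.

30.25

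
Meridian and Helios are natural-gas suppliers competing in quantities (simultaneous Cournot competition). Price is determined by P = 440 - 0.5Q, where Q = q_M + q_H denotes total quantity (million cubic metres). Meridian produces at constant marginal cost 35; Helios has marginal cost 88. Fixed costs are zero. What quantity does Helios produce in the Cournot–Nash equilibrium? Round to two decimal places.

199.33

Meridian's profit: π_M = (440 - 0.5Q)q_M - (35q_M). Setting ∂π_M/∂q_M = 0: 405 - q_M - (1/2)(q_H) = 0.
Helios's first-order condition: 352 - q_H - (1/2)(q_M) = 0.
So q_M = (405 - (1/2)q_H) and q_H = (352 - (1/2)q_M).
Substituting one into the other gives q_M = 916/3 and q_H = 598/3.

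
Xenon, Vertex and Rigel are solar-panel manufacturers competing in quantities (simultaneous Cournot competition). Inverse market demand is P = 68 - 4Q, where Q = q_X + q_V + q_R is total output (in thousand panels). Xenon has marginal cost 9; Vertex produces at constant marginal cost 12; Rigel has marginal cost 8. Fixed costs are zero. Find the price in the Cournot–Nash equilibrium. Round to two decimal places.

Xenon's profit: π_X = (68 - 4Q)q_X - (9q_X). Setting ∂π_X/∂q_X = 0: 59 - 8q_X - 4(q_V + q_R) = 0.
Vertex's profit: π_V = (68 - 4Q)q_V - (12q_V). Setting ∂π_V/∂q_V = 0: 56 - 8q_V - 4(q_X + q_R) = 0.
Rigel's profit: π_R = (68 - 4Q)q_R - (8q_R). Setting ∂π_R/∂q_R = 0: 60 - 8q_R - 4(q_X + q_V) = 0.
Adding the 3 first-order conditions: 175 − 16Q = 0, so Q = 175/16.
Back-substituting: q_X = (59 − 175/4)/4 = 61/16, q_V = (56 − 175/4)/4 = 49/16, q_R = (60 − 175/4)/4 = 65/16.
Total output Q = 175/16, so price P = 68 - 4·(175/16) = 97/4.

24.25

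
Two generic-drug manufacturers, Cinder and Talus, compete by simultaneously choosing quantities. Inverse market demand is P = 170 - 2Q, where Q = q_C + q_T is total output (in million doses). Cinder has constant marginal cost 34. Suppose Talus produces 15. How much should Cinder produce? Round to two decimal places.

26.50

With the rival's output fixed at 15, Cinder's profit is π_C = (170 - 2·15 - 2q_C)q_C - (34q_C) = (140 - 2q_C)q_C - (34q_C).
∂π_C/∂q_C = 106 - 4q_C = 0, so q_C = 53/2.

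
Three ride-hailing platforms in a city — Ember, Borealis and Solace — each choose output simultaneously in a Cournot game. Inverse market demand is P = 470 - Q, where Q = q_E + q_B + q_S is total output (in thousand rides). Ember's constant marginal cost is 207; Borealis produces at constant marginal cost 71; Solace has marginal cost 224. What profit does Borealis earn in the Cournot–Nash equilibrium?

Ember's profit: π_E = (470 - Q)q_E - (207q_E). Setting ∂π_E/∂q_E = 0: 263 - 2q_E - (q_B + q_S) = 0.
Borealis's profit: π_B = (470 - Q)q_B - (71q_B). Setting ∂π_B/∂q_B = 0: 399 - 2q_B - (q_E + q_S) = 0.
Solace's first-order condition: 246 - 2q_S - (q_E + q_B) = 0.
Adding the 3 first-order conditions: 908 − 4Q = 0, so Q = 227.
Back-substituting: q_E = (263 − 227) = 36, q_B = (399 − 227) = 172, q_S = (246 − 227) = 19.
Price P = 470 - 227 = 243.
Borealis's profit: (243 - 71)·172 = 29584.

29584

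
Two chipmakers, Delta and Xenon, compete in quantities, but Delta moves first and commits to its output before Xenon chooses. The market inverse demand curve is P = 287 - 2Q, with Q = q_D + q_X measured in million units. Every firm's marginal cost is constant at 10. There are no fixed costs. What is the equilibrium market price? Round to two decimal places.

The follower Xenon best-responds to any q_D: π_X = (287 - 2Q)q_X - 10q_X.
Follower FOC: 277 - 2q_D - 4q_X = 0, so q_X(q_D) = (277 - 2q_D)/4.
The leader anticipates this reaction. Substituting into P = 287 - 2Q gives P = 297/2 - q_D, so π_D = (297/2 - q_D)q_D - 10q_D.
The leader's first-order condition 277/2 - 2q_D = 0 yields q_D = 277/4.
Then q_X = (277 - 2·(277/4))/4 = 277/8.
Total output Q = 831/8, so price P = 287 - 2·(831/8) = 317/4.

79.25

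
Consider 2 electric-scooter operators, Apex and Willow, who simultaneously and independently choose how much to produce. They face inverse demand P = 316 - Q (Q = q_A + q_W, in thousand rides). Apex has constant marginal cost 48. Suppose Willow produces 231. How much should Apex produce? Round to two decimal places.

18.50

With the rival's output fixed at 231, Apex's profit is π_A = (316 - 231 - q_A)q_A - (48q_A) = (85 - q_A)q_A - (48q_A).
∂π_A/∂q_A = 37 - 2q_A = 0, so q_A = 37/2.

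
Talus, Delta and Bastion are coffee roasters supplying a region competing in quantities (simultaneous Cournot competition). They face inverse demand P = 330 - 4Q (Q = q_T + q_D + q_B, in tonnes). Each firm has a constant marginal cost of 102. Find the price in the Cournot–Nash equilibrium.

Each firm earns π_i = (330 - 4Q)q_i - 102q_i.
First-order condition (treating rivals' output as given): 228 - 8q_i - 4·Σ_{j≠i} q_j = 0.
With identical firms every q_j equals q_i, so Σ_{j≠i} q_j = 2q_i and 228 = 16q_i, giving q_i = 57/4.
Total output Q = 171/4, so price P = 330 - 4·(171/4) = 159.

159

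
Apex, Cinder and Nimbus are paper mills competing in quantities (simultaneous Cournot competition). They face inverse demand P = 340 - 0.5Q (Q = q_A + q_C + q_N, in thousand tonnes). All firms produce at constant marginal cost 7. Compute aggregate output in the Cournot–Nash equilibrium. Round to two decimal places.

A representative firm's profit is π_i = q_i(340 - 0.5Q) - 7q_i.
First-order condition (treating rivals' output as given): 333 - q_i - (1/2)·Σ_{j≠i} q_j = 0.
With identical firms every q_j equals q_i, so Σ_{j≠i} q_j = 2q_i and 333 = 2q_i, giving q_i = 333/2.
Total output Q = 333/2 + 333/2 + 333/2 = 999/2.

499.50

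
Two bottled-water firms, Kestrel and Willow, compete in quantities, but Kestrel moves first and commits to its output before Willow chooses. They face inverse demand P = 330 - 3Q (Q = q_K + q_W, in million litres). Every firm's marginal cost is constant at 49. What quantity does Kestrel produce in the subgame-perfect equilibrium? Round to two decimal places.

46.83

Solve by backward induction. Given q_K, the follower Willow maximises π_W = (330 - 3q_K - 3q_W)q_W - 49q_W.
Follower FOC: 281 - 3q_K - 6q_W = 0, so q_W(q_K) = (281 - 3q_K)/6.
Kestrel substitutes q_W(q_K) into its own profit: π_K = q_K(330 - 3q_K - (281 - 3q_K)/2) - 49q_K = (379/2 - (3/2)q_K)q_K - 49q_K.
Leader FOC: 281/2 - 3q_K = 0, so q_K = 281/6.
Then q_W = (281 - 3·(281/6))/6 = 281/12.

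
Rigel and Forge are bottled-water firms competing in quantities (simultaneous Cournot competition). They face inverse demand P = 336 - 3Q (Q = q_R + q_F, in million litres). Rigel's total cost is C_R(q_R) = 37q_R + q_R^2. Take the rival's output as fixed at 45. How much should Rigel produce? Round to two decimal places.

With the rival's output fixed at 45, Rigel's profit is π_R = (336 - 3·45 - 3q_R)q_R - (37q_R + q_R²) = (201 - 3q_R)q_R - (37q_R + q_R²).
∂π_R/∂q_R = 164 - 8q_R = 0, so q_R = 41/2.

20.50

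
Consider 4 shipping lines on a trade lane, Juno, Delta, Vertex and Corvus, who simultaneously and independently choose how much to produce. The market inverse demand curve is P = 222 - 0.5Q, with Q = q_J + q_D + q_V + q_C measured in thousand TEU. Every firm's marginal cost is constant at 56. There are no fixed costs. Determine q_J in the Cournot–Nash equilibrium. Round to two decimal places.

A representative firm's profit is π_i = q_i(222 - 0.5Q) - 56q_i.
First-order condition (treating rivals' output as given): 166 - q_i - (1/2)·Σ_{j≠i} q_j = 0.
With identical firms every q_j equals q_i, so Σ_{j≠i} q_j = 3q_i and 166 = (5/2)q_i, giving q_i = 332/5.

66.40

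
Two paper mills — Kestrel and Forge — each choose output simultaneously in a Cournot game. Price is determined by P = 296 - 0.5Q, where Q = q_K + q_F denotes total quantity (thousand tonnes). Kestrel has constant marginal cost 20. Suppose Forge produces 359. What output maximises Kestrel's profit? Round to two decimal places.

96.50

With the rival's output fixed at 359, Kestrel's profit is π_K = (296 - (1/2)·359 - (1/2)q_K)q_K - (20q_K) = (233/2 - (1/2)q_K)q_K - (20q_K).
∂π_K/∂q_K = 193/2 - q_K = 0, so q_K = 193/2.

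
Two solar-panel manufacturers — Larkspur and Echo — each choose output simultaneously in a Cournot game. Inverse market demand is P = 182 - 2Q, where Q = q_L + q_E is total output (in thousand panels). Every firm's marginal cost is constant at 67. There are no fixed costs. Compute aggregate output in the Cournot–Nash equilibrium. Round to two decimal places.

Each firm earns π_i = (182 - 2Q)q_i - 67q_i.
First-order condition (treating rivals' output as given): 115 - 4q_i - 2q_j = 0.
With identical firms every q_j equals q_i, so q_j = q_i and 115 = 6q_i, giving q_i = 115/6.
Total output Q = 115/6 + 115/6 = 115/3.

38.33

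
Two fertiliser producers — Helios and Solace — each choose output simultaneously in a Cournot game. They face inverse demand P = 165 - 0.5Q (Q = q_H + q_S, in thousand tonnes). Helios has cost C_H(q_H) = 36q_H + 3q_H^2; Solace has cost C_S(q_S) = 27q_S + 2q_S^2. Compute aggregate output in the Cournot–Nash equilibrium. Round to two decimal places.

42.52

Helios's profit: π_H = (165 - 0.5Q)q_H - (36q_H + 3q_H²). Setting ∂π_H/∂q_H = 0: 129 - 7q_H - (1/2)(q_S) = 0.
Solace's profit: π_S = (165 - 0.5Q)q_S - (27q_S + 2q_S²). Setting ∂π_S/∂q_S = 0: 138 - 5q_S - (1/2)(q_H) = 0.
Best responses: q_H = (129 - (1/2)q_S)/7, q_S = (138 - (1/2)q_H)/5.
Substituting one into the other gives q_H = 16.5755 and q_S = 25.9424.
Total output Q = 16.5755 + 25.9424 = 42.5180.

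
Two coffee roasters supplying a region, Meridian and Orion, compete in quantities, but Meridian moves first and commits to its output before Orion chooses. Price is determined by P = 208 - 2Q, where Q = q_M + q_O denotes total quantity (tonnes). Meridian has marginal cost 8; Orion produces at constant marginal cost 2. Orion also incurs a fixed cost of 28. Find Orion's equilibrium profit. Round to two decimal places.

Solve by backward induction. Given q_M, the follower Orion maximises π_O = (208 - 2q_M - 2q_O)q_O - 2q_O.
∂π_O/∂q_O = 206 - 2q_M - 4q_O = 0 gives the reaction function q_O = (206 - 2q_M)/4.
The leader anticipates this reaction. Substituting into P = 208 - 2Q gives P = 105 - q_M, so π_M = (105 - q_M)q_M - 8q_M.
Maximising: ∂π_M/∂q_M = 97 - 2q_M = 0, giving q_M = 97/2.
Then q_O = (206 - 2·(97/2))/4 = 109/4.
Price P = 208 - 2·(303/4) = 113/2.
Orion's profit: (113/2 - 2)·(109/4) - 28 = 1457.1250.

1457.13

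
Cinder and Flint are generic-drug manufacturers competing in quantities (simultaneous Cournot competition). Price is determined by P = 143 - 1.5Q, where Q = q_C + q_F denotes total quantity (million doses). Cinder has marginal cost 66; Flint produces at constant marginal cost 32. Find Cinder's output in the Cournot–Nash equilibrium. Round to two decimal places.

Cinder's profit: π_C = (143 - 1.5Q)q_C - (66q_C). Setting ∂π_C/∂q_C = 0: 77 - 3q_C - (3/2)(q_F) = 0.
Flint's first-order condition: 111 - 3q_F - (3/2)(q_C) = 0.
Rearranging gives the reaction functions q_C = (77 - (3/2)q_F)/3 and q_F = (111 - (3/2)q_C)/3.
Substituting one into the other gives q_C = 86/9 and q_F = 290/9.

9.56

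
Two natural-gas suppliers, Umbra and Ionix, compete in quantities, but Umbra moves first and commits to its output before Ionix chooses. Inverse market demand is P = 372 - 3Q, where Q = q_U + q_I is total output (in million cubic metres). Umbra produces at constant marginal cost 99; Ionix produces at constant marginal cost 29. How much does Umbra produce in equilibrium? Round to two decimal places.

Solve by backward induction. Given q_U, the follower Ionix maximises π_I = (372 - 3q_U - 3q_I)q_I - 29q_I.
Follower FOC: 343 - 3q_U - 6q_I = 0, so q_I(q_U) = (343 - 3q_U)/6.
The leader anticipates this reaction. Substituting into P = 372 - 3Q gives P = 401/2 - (3/2)q_U, so π_U = (401/2 - (3/2)q_U)q_U - 99q_U.
The leader's first-order condition 203/2 - 3q_U = 0 yields q_U = 203/6.
Then q_I = (343 - 3·(203/6))/6 = 161/4.

33.83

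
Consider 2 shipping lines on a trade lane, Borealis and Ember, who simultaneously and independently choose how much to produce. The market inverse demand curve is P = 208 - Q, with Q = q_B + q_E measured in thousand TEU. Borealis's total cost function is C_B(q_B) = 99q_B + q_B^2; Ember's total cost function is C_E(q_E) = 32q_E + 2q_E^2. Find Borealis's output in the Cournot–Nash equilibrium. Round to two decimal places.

20.78

Borealis's profit: π_B = (208 - Q)q_B - (99q_B + q_B²). Setting ∂π_B/∂q_B = 0: 109 - 4q_B - (q_E) = 0.
Ember's profit: π_E = (208 - Q)q_E - (32q_E + 2q_E²). Setting ∂π_E/∂q_E = 0: 176 - 6q_E - (q_B) = 0.
Best responses: q_B = (109 - q_E)/4, q_E = (176 - q_B)/6.
Solving the pair: q_B = 478/23, q_E = 595/23.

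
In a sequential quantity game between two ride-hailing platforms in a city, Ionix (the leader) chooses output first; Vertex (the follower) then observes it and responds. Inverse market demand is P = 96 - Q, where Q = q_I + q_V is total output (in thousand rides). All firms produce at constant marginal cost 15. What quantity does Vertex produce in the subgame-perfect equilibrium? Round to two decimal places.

Solve by backward induction. Given q_I, the follower Vertex maximises π_V = (96 - q_I - q_V)q_V - 15q_V.
Setting the follower's marginal profit to zero, 81 - q_I - 2q_V = 0, i.e. q_V = (81 - q_I)/2.
The leader anticipates this reaction. Substituting into P = 96 - Q gives P = 111/2 - (1/2)q_I, so π_I = (111/2 - (1/2)q_I)q_I - 15q_I.
The leader's first-order condition 81/2 - q_I = 0 yields q_I = 81/2.
Then q_V = (81 - 81/2)/2 = 81/4.

20.25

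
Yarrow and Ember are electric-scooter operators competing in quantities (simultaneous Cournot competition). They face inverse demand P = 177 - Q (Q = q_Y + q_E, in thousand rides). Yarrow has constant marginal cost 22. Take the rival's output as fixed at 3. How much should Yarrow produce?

76

With the rival's output fixed at 3, Yarrow's profit is π_Y = (177 - 3 - q_Y)q_Y - (22q_Y) = (174 - q_Y)q_Y - (22q_Y).
∂π_Y/∂q_Y = 152 - 2q_Y = 0, so q_Y = 76.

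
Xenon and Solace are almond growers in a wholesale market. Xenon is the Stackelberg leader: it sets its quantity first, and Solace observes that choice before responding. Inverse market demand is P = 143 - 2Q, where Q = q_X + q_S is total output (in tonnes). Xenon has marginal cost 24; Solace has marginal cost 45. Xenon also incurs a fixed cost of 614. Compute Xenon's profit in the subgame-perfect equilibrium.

The follower Solace best-responds to any q_X: π_S = (143 - 2Q)q_S - 45q_S.
Setting the follower's marginal profit to zero, 98 - 2q_X - 4q_S = 0, i.e. q_S = (98 - 2q_X)/4.
The leader anticipates this reaction. Substituting into P = 143 - 2Q gives P = 94 - q_X, so π_X = (94 - q_X)q_X - 24q_X.
The leader's first-order condition 70 - 2q_X = 0 yields q_X = 35.
Then q_S = (98 - 2·35)/4 = 7.
Price P = 143 - 2·42 = 59.
Xenon's profit: (59 - 24)·35 - 614 = 611.

611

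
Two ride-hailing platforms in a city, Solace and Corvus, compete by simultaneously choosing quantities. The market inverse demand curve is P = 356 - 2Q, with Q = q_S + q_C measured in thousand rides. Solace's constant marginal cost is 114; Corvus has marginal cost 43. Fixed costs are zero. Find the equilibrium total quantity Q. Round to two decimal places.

Solace's profit: π_S = (356 - 2Q)q_S - (114q_S). Setting ∂π_S/∂q_S = 0: 242 - 4q_S - 2(q_C) = 0.
Corvus's profit: π_C = (356 - 2Q)q_C - (43q_C). Setting ∂π_C/∂q_C = 0: 313 - 4q_C - 2(q_S) = 0.
So q_S = (242 - 2q_C)/4 and q_C = (313 - 2q_S)/4.
Substituting one into the other gives q_S = 57/2 and q_C = 64.
Total output Q = 57/2 + 64 = 185/2.

92.50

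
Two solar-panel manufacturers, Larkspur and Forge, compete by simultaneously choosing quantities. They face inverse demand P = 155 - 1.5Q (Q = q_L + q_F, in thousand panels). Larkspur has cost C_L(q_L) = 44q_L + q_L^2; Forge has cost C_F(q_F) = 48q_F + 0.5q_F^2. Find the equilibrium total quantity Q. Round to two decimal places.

Larkspur's profit: π_L = (155 - 1.5Q)q_L - (44q_L + q_L²). Setting ∂π_L/∂q_L = 0: 111 - 5q_L - (3/2)(q_F) = 0.
Forge's profit: π_F = (155 - 1.5Q)q_F - (48q_F + (1/2)q_F²). Setting ∂π_F/∂q_F = 0: 107 - 4q_F - (3/2)(q_L) = 0.
So q_L = (111 - (3/2)q_F)/5 and q_F = (107 - (3/2)q_L)/4.
Substituting one into the other gives q_L = 1134/71 and q_F = 1474/71.
Total output Q = 1134/71 + 1474/71 = 36.7324.

36.73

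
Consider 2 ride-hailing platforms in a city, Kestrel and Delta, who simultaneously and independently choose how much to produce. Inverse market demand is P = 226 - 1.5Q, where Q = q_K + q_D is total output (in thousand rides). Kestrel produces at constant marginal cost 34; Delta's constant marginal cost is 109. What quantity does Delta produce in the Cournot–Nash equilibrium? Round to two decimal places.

9.33

Kestrel's profit: π_K = (226 - 1.5Q)q_K - (34q_K). Setting ∂π_K/∂q_K = 0: 192 - 3q_K - (3/2)(q_D) = 0.
Delta's first-order condition: 117 - 3q_D - (3/2)(q_K) = 0.
Rearranging gives the reaction functions q_K = (192 - (3/2)q_D)/3 and q_D = (117 - (3/2)q_K)/3.
Solving the pair: q_K = 178/3, q_D = 28/3.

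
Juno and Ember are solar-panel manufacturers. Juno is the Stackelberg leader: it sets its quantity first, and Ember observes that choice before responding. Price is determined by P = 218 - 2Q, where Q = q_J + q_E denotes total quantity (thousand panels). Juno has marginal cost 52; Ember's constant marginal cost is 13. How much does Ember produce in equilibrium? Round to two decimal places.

The follower Ember best-responds to any q_J: π_E = (218 - 2Q)q_E - 13q_E.
Follower FOC: 205 - 2q_J - 4q_E = 0, so q_E(q_J) = (205 - 2q_J)/4.
Juno substitutes q_E(q_J) into its own profit: π_J = q_J(218 - 2q_J - (205 - 2q_J)/2) - 52q_J = (231/2 - q_J)q_J - 52q_J.
Maximising: ∂π_J/∂q_J = 127/2 - 2q_J = 0, giving q_J = 127/4.
Then q_E = (205 - 2·(127/4))/4 = 283/8.

35.38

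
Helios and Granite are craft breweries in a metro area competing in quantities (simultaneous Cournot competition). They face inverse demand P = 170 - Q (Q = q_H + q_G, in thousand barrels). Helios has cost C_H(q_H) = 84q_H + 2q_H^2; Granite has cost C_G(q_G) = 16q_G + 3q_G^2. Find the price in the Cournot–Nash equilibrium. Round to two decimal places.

140.81

Helios's profit: π_H = (170 - Q)q_H - (84q_H + 2q_H²). Setting ∂π_H/∂q_H = 0: 86 - 6q_H - (q_G) = 0.
Granite's first-order condition: 154 - 8q_G - (q_H) = 0.
Best responses: q_H = (86 - q_G)/6, q_G = (154 - q_H)/8.
Substituting one into the other gives q_H = 534/47 and q_G = 838/47.
Total output Q = 1372/47, so price P = 170 - 1372/47 = 140.8085.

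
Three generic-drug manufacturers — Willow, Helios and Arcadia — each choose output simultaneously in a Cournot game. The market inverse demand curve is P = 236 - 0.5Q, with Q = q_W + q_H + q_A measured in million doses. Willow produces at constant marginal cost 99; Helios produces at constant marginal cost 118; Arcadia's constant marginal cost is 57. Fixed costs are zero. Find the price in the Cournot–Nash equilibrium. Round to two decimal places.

Willow's profit: π_W = (236 - 0.5Q)q_W - (99q_W). Setting ∂π_W/∂q_W = 0: 137 - q_W - (1/2)(q_H + q_A) = 0.
Helios's first-order condition: 118 - q_H - (1/2)(q_W + q_A) = 0.
Arcadia's first-order condition: 179 - q_A - (1/2)(q_W + q_H) = 0.
Adding the 3 conditions: 434 − Q − Q = 0, i.e. Q = 217.
Back-substituting: q_W = (137 − 217/2)/(1/2) = 57, q_H = (118 − 217/2)/(1/2) = 19, q_A = (179 − 217/2)/(1/2) = 141.
Total output Q = 217, so price P = 236 - (1/2)·217 = 255/2.

127.50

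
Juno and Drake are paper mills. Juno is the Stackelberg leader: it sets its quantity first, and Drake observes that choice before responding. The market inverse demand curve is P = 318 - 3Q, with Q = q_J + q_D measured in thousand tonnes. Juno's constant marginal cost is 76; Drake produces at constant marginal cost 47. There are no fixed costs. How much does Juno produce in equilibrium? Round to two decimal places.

Solve by backward induction. Given q_J, the follower Drake maximises π_D = (318 - 3q_J - 3q_D)q_D - 47q_D.
Follower FOC: 271 - 3q_J - 6q_D = 0, so q_D(q_J) = (271 - 3q_J)/6.
Juno substitutes q_D(q_J) into its own profit: π_J = q_J(318 - 3q_J - (271 - 3q_J)/2) - 76q_J = (365/2 - (3/2)q_J)q_J - 76q_J.
Maximising: ∂π_J/∂q_J = 213/2 - 3q_J = 0, giving q_J = 71/2.
Then q_D = (271 - 3·(71/2))/6 = 329/12.

35.50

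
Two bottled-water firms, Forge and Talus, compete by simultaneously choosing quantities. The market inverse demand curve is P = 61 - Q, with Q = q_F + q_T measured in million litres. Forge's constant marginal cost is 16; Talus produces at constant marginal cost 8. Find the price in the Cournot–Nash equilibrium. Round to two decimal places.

Forge's profit: π_F = (61 - Q)q_F - (16q_F). Setting ∂π_F/∂q_F = 0: 45 - 2q_F - (q_T) = 0.
Talus's profit: π_T = (61 - Q)q_T - (8q_T). Setting ∂π_T/∂q_T = 0: 53 - 2q_T - (q_F) = 0.
So q_F = (45 - q_T)/2 and q_T = (53 - q_F)/2.
Solving the pair: q_F = 37/3, q_T = 61/3.
Total output Q = 98/3, so price P = 61 - 98/3 = 85/3.

28.33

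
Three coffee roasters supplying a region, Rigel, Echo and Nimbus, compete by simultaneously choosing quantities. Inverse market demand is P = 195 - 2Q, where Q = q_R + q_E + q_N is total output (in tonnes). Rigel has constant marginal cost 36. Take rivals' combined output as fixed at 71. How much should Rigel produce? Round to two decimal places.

4.25

With rivals' combined output fixed at 71, Rigel's profit is π_R = (195 - 2·71 - 2q_R)q_R - (36q_R) = (53 - 2q_R)q_R - (36q_R).
∂π_R/∂q_R = 17 - 4q_R = 0, so q_R = 17/4.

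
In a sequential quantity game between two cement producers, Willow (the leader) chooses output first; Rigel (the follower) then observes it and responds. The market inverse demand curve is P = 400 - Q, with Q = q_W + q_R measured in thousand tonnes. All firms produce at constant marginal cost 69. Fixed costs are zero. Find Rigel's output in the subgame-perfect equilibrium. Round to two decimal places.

82.75

The follower Rigel best-responds to any q_W: π_R = (400 - Q)q_R - 69q_R.
Follower FOC: 331 - q_W - 2q_R = 0, so q_R(q_W) = (331 - q_W)/2.
Willow substitutes q_R(q_W) into its own profit: π_W = q_W(400 - q_W - (331 - q_W)/2) - 69q_W = (469/2 - (1/2)q_W)q_W - 69q_W.
Leader FOC: 331/2 - q_W = 0, so q_W = 331/2.
Then q_R = (331 - 331/2)/2 = 331/4.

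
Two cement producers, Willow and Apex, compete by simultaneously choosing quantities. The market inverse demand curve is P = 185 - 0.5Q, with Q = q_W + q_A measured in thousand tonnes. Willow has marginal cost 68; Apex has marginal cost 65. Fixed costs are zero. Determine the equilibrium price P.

Willow's profit: π_W = (185 - 0.5Q)q_W - (68q_W). Setting ∂π_W/∂q_W = 0: 117 - q_W - (1/2)(q_A) = 0.
Apex's first-order condition: 120 - q_A - (1/2)(q_W) = 0.
Best responses: q_W = (117 - (1/2)q_A), q_A = (120 - (1/2)q_W).
Solving the pair: q_W = 76, q_A = 82.
Total output Q = 158, so price P = 185 - (1/2)·158 = 106.

106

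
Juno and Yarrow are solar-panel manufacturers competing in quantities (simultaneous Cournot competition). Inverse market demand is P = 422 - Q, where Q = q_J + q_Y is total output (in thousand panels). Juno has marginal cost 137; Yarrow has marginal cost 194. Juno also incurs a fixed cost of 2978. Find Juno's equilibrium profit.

Juno's profit: π_J = (422 - Q)q_J - (137q_J). Setting ∂π_J/∂q_J = 0: 285 - 2q_J - (q_Y) = 0.
Yarrow's profit: π_Y = (422 - Q)q_Y - (194q_Y). Setting ∂π_Y/∂q_Y = 0: 228 - 2q_Y - (q_J) = 0.
Rearranging gives the reaction functions q_J = (285 - q_Y)/2 and q_Y = (228 - q_J)/2.
Substituting one into the other gives q_J = 114 and q_Y = 57.
Price P = 422 - 171 = 251.
Juno's profit: (251 - 137)·114 - 2978 = 10018.

10018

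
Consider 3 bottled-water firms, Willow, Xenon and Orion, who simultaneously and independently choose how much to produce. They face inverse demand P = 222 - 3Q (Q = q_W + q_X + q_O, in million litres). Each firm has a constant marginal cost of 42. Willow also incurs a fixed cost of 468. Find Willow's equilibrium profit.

Each firm earns π_i = (222 - 3Q)q_i - 42q_i.
Setting ∂π_i/∂q_i = 0 with rivals' quantities fixed: 180 - 6q_i - 3·Σ_{j≠i} q_j = 0.
With identical firms every q_j equals q_i, so Σ_{j≠i} q_j = 2q_i and 180 = 12q_i, giving q_i = 15.
Price P = 222 - 3·45 = 87.
Willow's profit: (87 - 42)·15 - 468 = 207.

207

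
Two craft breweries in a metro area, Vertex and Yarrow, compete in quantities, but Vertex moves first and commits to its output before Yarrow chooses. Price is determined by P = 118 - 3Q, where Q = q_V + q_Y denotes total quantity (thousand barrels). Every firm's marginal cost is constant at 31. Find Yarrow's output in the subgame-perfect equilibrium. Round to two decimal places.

7.25

The follower Yarrow best-responds to any q_V: π_Y = (118 - 3Q)q_Y - 31q_Y.
Follower FOC: 87 - 3q_V - 6q_Y = 0, so q_Y(q_V) = (87 - 3q_V)/6.
The leader anticipates this reaction. Substituting into P = 118 - 3Q gives P = 149/2 - (3/2)q_V, so π_V = (149/2 - (3/2)q_V)q_V - 31q_V.
Maximising: ∂π_V/∂q_V = 87/2 - 3q_V = 0, giving q_V = 29/2.
Then q_Y = (87 - 3·(29/2))/6 = 29/4.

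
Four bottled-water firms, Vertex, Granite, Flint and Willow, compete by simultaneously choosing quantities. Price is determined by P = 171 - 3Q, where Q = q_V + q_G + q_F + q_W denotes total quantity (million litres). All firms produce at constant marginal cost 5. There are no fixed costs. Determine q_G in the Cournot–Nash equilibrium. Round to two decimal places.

11.07

Each firm earns π_i = (171 - 3Q)q_i - 5q_i.
First-order condition (treating rivals' output as given): 166 - 6q_i - 3·Σ_{j≠i} q_j = 0.
With identical firms every q_j equals q_i, so Σ_{j≠i} q_j = 3q_i and 166 = 15q_i, giving q_i = 166/15.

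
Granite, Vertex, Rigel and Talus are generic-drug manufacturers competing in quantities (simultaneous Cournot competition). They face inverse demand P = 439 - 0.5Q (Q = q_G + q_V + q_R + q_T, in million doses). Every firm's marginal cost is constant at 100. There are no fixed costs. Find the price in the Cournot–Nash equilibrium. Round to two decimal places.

A representative firm's profit is π_i = q_i(439 - 0.5Q) - 100q_i.
First-order condition (treating rivals' output as given): 339 - q_i - (1/2)·Σ_{j≠i} q_j = 0.
With identical firms every q_j equals q_i, so Σ_{j≠i} q_j = 3q_i and 339 = (5/2)q_i, giving q_i = 678/5.
Total output Q = 542.4000, so price P = 439 - (1/2)·542.4000 = 839/5.

167.80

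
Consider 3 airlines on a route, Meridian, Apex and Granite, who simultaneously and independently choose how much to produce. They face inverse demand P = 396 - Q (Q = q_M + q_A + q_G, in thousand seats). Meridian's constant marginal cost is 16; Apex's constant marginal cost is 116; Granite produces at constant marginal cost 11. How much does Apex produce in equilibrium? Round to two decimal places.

Meridian's profit: π_M = (396 - Q)q_M - (16q_M). Setting ∂π_M/∂q_M = 0: 380 - 2q_M - (q_A + q_G) = 0.
Apex's first-order condition: 280 - 2q_A - (q_M + q_G) = 0.
Granite's first-order condition: 385 - 2q_G - (q_M + q_A) = 0.
Adding the 3 first-order conditions: 1045 − 4Q = 0, so Q = 1045/4.
Back-substituting: q_M = (380 − 1045/4) = 475/4, q_A = (280 − 1045/4) = 75/4, q_G = (385 − 1045/4) = 495/4.

18.75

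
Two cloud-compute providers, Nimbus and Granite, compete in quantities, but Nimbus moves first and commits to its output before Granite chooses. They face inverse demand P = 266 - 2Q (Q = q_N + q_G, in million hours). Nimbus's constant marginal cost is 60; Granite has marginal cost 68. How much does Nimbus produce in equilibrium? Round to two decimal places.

53.50

Solve by backward induction. Given q_N, the follower Granite maximises π_G = (266 - 2q_N - 2q_G)q_G - 68q_G.
∂π_G/∂q_G = 198 - 2q_N - 4q_G = 0 gives the reaction function q_G = (198 - 2q_N)/4.
The leader anticipates this reaction. Substituting into P = 266 - 2Q gives P = 167 - q_N, so π_N = (167 - q_N)q_N - 60q_N.
The leader's first-order condition 107 - 2q_N = 0 yields q_N = 107/2.
Then q_G = (198 - 2·(107/2))/4 = 91/4.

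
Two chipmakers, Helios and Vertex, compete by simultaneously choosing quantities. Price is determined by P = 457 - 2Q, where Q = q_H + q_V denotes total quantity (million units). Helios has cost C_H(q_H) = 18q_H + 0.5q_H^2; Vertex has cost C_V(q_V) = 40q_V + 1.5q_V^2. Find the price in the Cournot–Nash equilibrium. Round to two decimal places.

Helios's profit: π_H = (457 - 2Q)q_H - (18q_H + (1/2)q_H²). Setting ∂π_H/∂q_H = 0: 439 - 5q_H - 2(q_V) = 0.
Vertex's profit: π_V = (457 - 2Q)q_V - (40q_V + (3/2)q_V²). Setting ∂π_V/∂q_V = 0: 417 - 7q_V - 2(q_H) = 0.
Best responses: q_H = (439 - 2q_V)/5, q_V = (417 - 2q_H)/7.
Substituting one into the other gives q_H = 72.2258 and q_V = 1207/31.
Total output Q = 111.1613, so price P = 457 - 2·111.1613 = 234.6774.

234.68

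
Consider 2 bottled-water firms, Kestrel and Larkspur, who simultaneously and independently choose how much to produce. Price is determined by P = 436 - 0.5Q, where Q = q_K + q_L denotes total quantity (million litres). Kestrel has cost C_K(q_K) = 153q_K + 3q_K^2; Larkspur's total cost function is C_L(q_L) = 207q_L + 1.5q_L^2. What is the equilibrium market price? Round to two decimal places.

391.33

Kestrel's profit: π_K = (436 - 0.5Q)q_K - (153q_K + 3q_K²). Setting ∂π_K/∂q_K = 0: 283 - 7q_K - (1/2)(q_L) = 0.
Larkspur's first-order condition: 229 - 4q_L - (1/2)(q_K) = 0.
Best responses: q_K = (283 - (1/2)q_L)/7, q_L = (229 - (1/2)q_K)/4.
Solving the pair: q_K = 110/3, q_L = 158/3.
Total output Q = 268/3, so price P = 436 - (1/2)·(268/3) = 1174/3.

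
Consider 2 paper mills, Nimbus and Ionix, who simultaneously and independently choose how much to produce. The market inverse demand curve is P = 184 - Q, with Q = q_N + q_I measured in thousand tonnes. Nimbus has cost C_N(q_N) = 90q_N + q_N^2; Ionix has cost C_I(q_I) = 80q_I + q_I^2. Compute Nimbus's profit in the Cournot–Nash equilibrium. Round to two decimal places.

Nimbus's profit: π_N = (184 - Q)q_N - (90q_N + q_N²). Setting ∂π_N/∂q_N = 0: 94 - 4q_N - (q_I) = 0.
Ionix's first-order condition: 104 - 4q_I - (q_N) = 0.
Rearranging gives the reaction functions q_N = (94 - q_I)/4 and q_I = (104 - q_N)/4.
Solving the pair: q_N = 272/15, q_I = 322/15.
Price P = 184 - 198/5 = 722/5.
Nimbus's profit: (722/5)·(272/15) - 90·(272/15) - (272/15)² = 657.6356.

657.64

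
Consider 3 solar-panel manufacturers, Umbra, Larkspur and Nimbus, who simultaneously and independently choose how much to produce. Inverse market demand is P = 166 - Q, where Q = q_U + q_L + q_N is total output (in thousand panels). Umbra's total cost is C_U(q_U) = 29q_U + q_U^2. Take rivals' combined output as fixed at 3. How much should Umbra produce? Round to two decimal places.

33.50

With rivals' combined output fixed at 3, Umbra's profit is π_U = (166 - 3 - q_U)q_U - (29q_U + q_U²) = (163 - q_U)q_U - (29q_U + q_U²).
∂π_U/∂q_U = 134 - 4q_U = 0, so q_U = 67/2.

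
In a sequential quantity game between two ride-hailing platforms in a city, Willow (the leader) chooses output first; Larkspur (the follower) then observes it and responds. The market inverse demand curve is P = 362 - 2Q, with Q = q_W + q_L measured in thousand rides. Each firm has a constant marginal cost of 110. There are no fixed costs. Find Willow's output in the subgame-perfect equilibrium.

63

Solve by backward induction. Given q_W, the follower Larkspur maximises π_L = (362 - 2q_W - 2q_L)q_L - 110q_L.
Setting the follower's marginal profit to zero, 252 - 2q_W - 4q_L = 0, i.e. q_L = (252 - 2q_W)/4.
The leader anticipates this reaction. Substituting into P = 362 - 2Q gives P = 236 - q_W, so π_W = (236 - q_W)q_W - 110q_W.
The leader's first-order condition 126 - 2q_W = 0 yields q_W = 63.
Then q_L = (252 - 2·63)/4 = 63/2.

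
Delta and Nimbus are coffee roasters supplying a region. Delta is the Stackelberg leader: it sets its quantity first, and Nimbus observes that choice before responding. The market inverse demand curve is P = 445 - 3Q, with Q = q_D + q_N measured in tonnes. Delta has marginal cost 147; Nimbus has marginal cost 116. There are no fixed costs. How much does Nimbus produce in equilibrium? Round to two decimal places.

Solve by backward induction. Given q_D, the follower Nimbus maximises π_N = (445 - 3q_D - 3q_N)q_N - 116q_N.
Setting the follower's marginal profit to zero, 329 - 3q_D - 6q_N = 0, i.e. q_N = (329 - 3q_D)/6.
The leader anticipates this reaction. Substituting into P = 445 - 3Q gives P = 561/2 - (3/2)q_D, so π_D = (561/2 - (3/2)q_D)q_D - 147q_D.
The leader's first-order condition 267/2 - 3q_D = 0 yields q_D = 89/2.
Then q_N = (329 - 3·(89/2))/6 = 391/12.

32.58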